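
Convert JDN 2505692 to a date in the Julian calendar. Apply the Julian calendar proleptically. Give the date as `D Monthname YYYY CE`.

JDN 2505692 is 1 April 2148 in the Gregorian calendar.
In the Julian calendar that day is 18 March 2148 CE.

18 March 2148 CE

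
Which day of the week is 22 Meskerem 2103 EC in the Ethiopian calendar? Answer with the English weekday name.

Friday

This is JDN 2491997 (3 October 2110 Gregorian).
Since JDN mod 7 = 4 (0 = Monday), the day is Friday.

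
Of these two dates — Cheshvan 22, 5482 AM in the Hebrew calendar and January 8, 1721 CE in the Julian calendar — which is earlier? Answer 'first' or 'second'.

Converting both to JDN: 2349958 vs 2349661; the smaller is the second.

second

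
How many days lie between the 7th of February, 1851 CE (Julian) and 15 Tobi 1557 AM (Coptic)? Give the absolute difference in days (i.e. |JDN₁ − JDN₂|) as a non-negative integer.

JDN of the first date = 2397173.
JDN of the second date = 2393493.
|2393493 − 2397173| = 3680.

3680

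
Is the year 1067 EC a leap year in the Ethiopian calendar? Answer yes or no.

1067 mod 4 = 3; in the Ethiopian calendar a year is leap when year mod 4 = 3, so it is a leap year.

yes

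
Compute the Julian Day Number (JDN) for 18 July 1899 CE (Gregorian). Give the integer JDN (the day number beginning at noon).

2414854

JDN 2400001 is 17 November 1858 CE (Gregorian), MJD 0; the target day is +14853 days from there, so JDN = 2414854.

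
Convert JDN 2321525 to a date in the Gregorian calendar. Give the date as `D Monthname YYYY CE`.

JDN 2451545 is 1 Jan 2000; 2321525 is −130020 days from there.

7 January 1644 CE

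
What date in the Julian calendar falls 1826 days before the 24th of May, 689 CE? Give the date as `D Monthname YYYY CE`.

The starting date is JDN 1972859; 1972859 − 1826 = 1971033.
JDN 1971033 corresponds to 24 May 684 CE.

24 May 684 CE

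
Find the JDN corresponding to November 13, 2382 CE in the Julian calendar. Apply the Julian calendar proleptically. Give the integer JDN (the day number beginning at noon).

Equivalently 29 November 2382 (Gregorian).
JDN 2299161 is 15 October 1582 CE (Gregorian); the target day is +292239 days from there, so JDN = 2591400.

2591400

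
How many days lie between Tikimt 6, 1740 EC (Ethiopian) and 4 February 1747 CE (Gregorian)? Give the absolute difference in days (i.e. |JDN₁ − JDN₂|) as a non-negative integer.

First date → JDN 2359426; second date → JDN 2359173.
The interval is |2359426 − 2359173| = 253 days.

253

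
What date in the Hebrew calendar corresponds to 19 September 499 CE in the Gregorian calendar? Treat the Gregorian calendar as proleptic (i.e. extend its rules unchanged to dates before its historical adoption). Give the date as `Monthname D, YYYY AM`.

Both dates share Julian Day Number 1903578; in the Hebrew calendar that is 27 Elul 4259 AM.

Elul 27, 4259 AM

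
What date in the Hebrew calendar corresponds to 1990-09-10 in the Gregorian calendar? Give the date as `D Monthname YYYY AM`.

20 Elul 5750 AM

Julian Day Number of the source date = 2448145.
Converting JDN 2448145 to the Hebrew calendar gives 20 Elul 5750 AM.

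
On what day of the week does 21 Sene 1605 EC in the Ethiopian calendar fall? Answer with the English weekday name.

Tuesday

In the Gregorian calendar this is 25 June 1613 (JDN 2310372).
JDN 2310372 mod 7 = 1, and JDN 0 was a Monday, so this is a Tuesday.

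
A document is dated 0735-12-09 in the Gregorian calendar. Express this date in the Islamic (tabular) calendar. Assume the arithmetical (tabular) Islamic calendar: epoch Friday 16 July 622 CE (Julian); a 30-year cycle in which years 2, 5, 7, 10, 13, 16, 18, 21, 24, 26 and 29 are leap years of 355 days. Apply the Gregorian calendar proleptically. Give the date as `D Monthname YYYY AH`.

Both dates share Julian Day Number 1989855; in the tabular Islamic calendar that is 14 Dhu al-Qa'dah 117 AH.

14 Dhu al-Qa'dah 117 AH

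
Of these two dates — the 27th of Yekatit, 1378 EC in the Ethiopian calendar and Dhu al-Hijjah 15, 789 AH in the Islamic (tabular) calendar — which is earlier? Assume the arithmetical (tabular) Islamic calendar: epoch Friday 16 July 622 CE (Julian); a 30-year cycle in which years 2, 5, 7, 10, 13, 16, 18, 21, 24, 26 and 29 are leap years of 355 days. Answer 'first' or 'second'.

First date → JDN 2227346; second date → JDN 2228020.
JDN 2227346 < JDN 2228020, so the first date is earlier.

first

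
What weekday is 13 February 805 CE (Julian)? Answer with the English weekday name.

In the proleptic Gregorian calendar this is 17 February 805 (JDN 2015128).
2015128 ≡ 3 (mod 7); counting from Monday = 0 gives Thursday.

Thursday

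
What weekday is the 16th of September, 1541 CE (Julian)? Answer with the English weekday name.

Friday

This is JDN 2284167 (26 September 1541 Gregorian).
JDN 2284167 mod 7 = 4, and JDN 0 was a Monday, so this is a Friday.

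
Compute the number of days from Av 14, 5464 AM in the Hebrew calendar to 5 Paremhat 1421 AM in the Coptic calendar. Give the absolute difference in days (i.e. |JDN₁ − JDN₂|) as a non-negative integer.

210

JDN of the first date = 2343659.
JDN of the second date = 2343869.
|2343869 − 2343659| = 210.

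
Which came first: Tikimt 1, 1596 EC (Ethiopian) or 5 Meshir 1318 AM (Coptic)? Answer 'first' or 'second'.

second

Converting both to JDN: 2306825 vs 2306218; the smaller is the second.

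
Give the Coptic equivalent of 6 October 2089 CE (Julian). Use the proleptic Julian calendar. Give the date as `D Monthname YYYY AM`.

Julian Day Number of the source date = 2484344.
Converting JDN 2484344 to the Coptic calendar gives 9 Paopi 1806 AM.

9 Paopi 1806 AM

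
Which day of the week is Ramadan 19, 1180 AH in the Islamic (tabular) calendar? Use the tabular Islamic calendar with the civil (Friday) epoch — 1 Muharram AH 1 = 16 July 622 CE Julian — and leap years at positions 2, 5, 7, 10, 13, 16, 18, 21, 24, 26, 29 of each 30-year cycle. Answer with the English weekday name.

In the Gregorian calendar this is 18 February 1767 (JDN 2366492).
Since JDN mod 7 = 2 (0 = Monday), the day is Wednesday.

Wednesday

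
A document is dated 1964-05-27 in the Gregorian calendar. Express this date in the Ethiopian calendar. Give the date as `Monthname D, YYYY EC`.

Both dates share Julian Day Number 2438543; in the Ethiopian calendar that is 19 Ginbot 1956 EC.

Ginbot 19, 1956 EC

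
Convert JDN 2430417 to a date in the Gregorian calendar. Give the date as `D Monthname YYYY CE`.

Counting from JDN 2299161 = 15 Oct 1582 gives an offset of 131256 days.

26 February 1942 CE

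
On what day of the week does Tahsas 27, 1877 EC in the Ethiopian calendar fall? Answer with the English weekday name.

Sunday

Equivalently 4 January 1885 Gregorian, JDN 2409546.
2409546 ≡ 6 (mod 7); counting from Monday = 0 gives Sunday.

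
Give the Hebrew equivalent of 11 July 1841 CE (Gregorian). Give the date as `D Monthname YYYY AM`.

Both dates share Julian Day Number 2393663; in the Hebrew calendar that is 22 Tammuz 5601 AM.

22 Tammuz 5601 AM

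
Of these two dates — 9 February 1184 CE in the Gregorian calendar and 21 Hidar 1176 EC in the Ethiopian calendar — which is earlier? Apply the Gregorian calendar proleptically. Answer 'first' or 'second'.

First date → JDN 2153546; second date → JDN 2153470.
JDN 2153470 < JDN 2153546, so the second date is earlier.

second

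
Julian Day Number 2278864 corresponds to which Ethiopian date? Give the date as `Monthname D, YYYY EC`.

Megabit 15, 1519 EC

JDN 2278864 is 21 March 1527 in the proleptic Gregorian calendar.
In the Ethiopian calendar that day is Megabit 15, 1519 EC.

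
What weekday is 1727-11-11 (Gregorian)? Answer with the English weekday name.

JDN 2352148 mod 7 = 1, and JDN 0 was a Monday, so this is a Tuesday.

Tuesday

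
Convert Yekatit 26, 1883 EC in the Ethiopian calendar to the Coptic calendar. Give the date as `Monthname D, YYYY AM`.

Meshir 26, 1607 AM

The source date corresponds to 4 March 1891 in the Gregorian calendar (JDN 2411796).
That day falls on 26 Meshir 1607 AM in the Coptic calendar.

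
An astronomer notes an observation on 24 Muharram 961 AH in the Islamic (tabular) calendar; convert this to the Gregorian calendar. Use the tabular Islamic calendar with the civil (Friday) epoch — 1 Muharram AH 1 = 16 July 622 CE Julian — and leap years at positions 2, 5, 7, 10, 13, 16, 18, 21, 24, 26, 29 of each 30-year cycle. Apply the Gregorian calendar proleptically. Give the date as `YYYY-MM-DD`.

Both dates share Julian Day Number 2288655; in the Gregorian calendar that is 9 January 1554 CE.

1554-01-09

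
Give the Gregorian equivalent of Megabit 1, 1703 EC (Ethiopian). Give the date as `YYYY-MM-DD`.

1711-03-08

Julian Day Number of the source date = 2346056.
Converting JDN 2346056 to the Gregorian calendar gives 8 March 1711 CE.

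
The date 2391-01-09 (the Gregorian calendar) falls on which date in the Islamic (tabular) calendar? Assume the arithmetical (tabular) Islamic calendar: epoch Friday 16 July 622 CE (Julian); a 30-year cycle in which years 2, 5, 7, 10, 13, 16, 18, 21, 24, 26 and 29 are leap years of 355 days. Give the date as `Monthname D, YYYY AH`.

Julian Day Number of the source date = 2594363.
Converting JDN 2594363 to the tabular Islamic calendar gives 2 Shawwal 1823 AH.

Shawwal 2, 1823 AH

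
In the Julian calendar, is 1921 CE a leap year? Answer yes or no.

no

1921 mod 4 = 1, so it is a common year in the Julian calendar.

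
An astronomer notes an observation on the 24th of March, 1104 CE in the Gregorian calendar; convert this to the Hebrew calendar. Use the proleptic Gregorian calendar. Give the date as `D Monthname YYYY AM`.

Both dates share Julian Day Number 2124370; in the Hebrew calendar that is 18 Adar II 4864 AM.

18 Adar II 4864 AM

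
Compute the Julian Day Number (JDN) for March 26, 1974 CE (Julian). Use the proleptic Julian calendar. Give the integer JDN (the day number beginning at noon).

2442146

In the Gregorian calendar the same day is 8 April 1974.
JDN 2451545 is 1 January 2000 CE (Gregorian); the target day is −9399 days from there, so JDN = 2442146.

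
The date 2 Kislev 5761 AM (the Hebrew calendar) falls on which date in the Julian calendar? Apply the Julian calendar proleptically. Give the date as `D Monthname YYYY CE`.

The source date corresponds to 29 November 2000 in the Gregorian calendar (JDN 2451878).
That day falls on 16 November 2000 CE in the Julian calendar.

16 November 2000 CE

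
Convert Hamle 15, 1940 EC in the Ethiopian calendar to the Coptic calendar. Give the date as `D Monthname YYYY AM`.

15 Epip 1664 AM

Both dates share Julian Day Number 2432755; in the Coptic calendar that is 15 Epip 1664 AM.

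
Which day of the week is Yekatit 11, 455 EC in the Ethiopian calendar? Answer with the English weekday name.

Tuesday

This is JDN 1890204 (6 February 463 Gregorian).
Since JDN mod 7 = 1 (0 = Monday), the day is Tuesday.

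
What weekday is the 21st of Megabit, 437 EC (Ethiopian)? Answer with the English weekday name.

Saturday

Equivalently 18 March 445 Gregorian, JDN 1883670.
JDN 1883670 mod 7 = 5, and JDN 0 was a Monday, so this is a Saturday.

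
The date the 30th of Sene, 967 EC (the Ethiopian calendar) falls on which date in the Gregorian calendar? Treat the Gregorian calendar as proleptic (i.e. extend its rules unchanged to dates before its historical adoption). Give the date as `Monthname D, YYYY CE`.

Both dates share Julian Day Number 2077351; in the Gregorian calendar that is 29 June 975 CE.

June 29, 975 CE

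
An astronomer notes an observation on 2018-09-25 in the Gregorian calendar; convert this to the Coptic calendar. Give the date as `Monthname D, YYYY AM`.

Thout 15, 1735 AM

Julian Day Number of the source date = 2458387.
Converting JDN 2458387 to the Coptic calendar gives 15 Thout 1735 AM.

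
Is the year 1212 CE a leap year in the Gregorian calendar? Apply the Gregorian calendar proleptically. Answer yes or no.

yes

1212 is divisible by 4 and not by 100, so it is a leap year.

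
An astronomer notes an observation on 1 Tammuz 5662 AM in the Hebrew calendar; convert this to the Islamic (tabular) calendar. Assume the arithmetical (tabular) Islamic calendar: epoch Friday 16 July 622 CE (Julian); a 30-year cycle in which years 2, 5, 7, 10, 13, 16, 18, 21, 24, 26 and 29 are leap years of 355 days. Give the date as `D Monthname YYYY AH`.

The source date corresponds to 6 July 1902 in the Gregorian calendar (JDN 2415937).
That day falls on 29 Rabi' al-Awwal 1320 AH in the tabular Islamic calendar.

29 Rabi' al-Awwal 1320 AH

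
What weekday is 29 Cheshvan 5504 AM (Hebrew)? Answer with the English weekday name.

Equivalently 16 November 1743 Gregorian, JDN 2357997.
Since JDN mod 7 = 5 (0 = Monday), the day is Saturday.

Saturday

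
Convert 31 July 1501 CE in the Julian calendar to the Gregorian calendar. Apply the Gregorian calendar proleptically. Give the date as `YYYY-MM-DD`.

1501-08-10

For dates in this range the Gregorian date is 10 days ahead of the Julian.
31 July 1501 Julian + 10 days → 10 August 1501 Gregorian.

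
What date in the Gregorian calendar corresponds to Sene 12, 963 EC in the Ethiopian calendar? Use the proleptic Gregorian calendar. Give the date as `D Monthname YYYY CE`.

11 June 971 CE

Julian Day Number of the source date = 2075872.
Converting JDN 2075872 to the Gregorian calendar gives 11 June 971 CE.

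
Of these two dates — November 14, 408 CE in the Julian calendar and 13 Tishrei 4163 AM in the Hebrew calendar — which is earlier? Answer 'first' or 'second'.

Converting both to JDN: 1870398 vs 1868156; the smaller is the second.

second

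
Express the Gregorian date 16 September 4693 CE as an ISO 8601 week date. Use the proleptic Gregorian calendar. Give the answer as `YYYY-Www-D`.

4693-W37-6

The weekday is Saturday (ISO weekday 6).
That Saturday belongs to ISO week 37 of ISO year 4693.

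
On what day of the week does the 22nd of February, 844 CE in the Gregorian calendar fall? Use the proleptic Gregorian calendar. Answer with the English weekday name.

Monday

JDN 2029377 mod 7 = 0, and JDN 0 was a Monday, so this is a Monday.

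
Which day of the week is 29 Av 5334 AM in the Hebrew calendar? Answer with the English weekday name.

Monday

This is JDN 2296189 (26 August 1574 Gregorian).
JDN 2296189 mod 7 = 0, and JDN 0 was a Monday, so this is a Monday.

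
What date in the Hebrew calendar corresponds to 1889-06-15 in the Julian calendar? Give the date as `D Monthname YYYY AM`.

The source date corresponds to 27 June 1889 in the Gregorian calendar (JDN 2411181).
That day falls on 28 Sivan 5649 AM in the Hebrew calendar.

28 Sivan 5649 AM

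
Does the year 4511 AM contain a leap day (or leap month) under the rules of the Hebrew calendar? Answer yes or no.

Hebrew year 4511 is year 8 of its 19-year Metonic cycle; leap years are at positions 3, 6, 8, 11, 14, 17, 19, so it is a leap year (13 months).

yes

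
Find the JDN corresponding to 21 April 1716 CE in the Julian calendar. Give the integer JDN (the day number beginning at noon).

2347938

Equivalently 2 May 1716 (Gregorian).
JDN 2299161 is 15 October 1582 CE (Gregorian); the target day is +48777 days from there, so JDN = 2347938.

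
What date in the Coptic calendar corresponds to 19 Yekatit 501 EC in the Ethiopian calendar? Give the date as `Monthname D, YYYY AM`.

Meshir 19, 225 AM

The source date corresponds to 15 February 509 in the proleptic Gregorian calendar (JDN 1907014).
That day falls on 19 Meshir 225 AM in the Coptic calendar.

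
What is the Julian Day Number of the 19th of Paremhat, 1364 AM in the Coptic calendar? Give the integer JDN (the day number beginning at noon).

2323064

Equivalently 25 March 1648 (Gregorian).
JDN 2451545 is 1 January 2000 CE (Gregorian); the target day is −128481 days from there, so JDN = 2323064.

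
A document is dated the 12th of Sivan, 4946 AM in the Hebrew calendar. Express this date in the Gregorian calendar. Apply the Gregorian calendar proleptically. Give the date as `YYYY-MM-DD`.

1186-06-08

Julian Day Number of the source date = 2154396.
Converting JDN 2154396 to the Gregorian calendar gives 8 June 1186 CE.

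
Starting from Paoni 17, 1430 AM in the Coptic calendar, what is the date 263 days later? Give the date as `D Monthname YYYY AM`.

Counting 263 days forward from JDN 2347258 reaches JDN 2347521, which is 5 Paremhat 1431 AM.

5 Paremhat 1431 AM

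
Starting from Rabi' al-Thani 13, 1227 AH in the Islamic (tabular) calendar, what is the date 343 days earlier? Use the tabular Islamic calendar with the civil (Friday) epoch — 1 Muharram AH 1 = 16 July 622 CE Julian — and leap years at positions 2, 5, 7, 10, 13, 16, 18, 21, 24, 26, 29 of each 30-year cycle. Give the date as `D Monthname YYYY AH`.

Counting 343 days back from JDN 2382995 reaches JDN 2382652, which is 25 Rabi' al-Thani 1226 AH.

25 Rabi' al-Thani 1226 AH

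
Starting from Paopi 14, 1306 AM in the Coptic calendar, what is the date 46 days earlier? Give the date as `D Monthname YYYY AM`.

Counting 46 days back from JDN 2301724 reaches JDN 2301678, which is 3 Pi Kogi Enavot 1305 AM.

3 Pi Kogi Enavot 1305 AM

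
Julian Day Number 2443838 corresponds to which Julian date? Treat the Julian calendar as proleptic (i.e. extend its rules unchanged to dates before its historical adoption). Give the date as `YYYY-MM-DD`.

1978-11-12

JDN 2443838 is 25 November 1978 in the Gregorian calendar.
In the Julian calendar that day is 1978-11-12.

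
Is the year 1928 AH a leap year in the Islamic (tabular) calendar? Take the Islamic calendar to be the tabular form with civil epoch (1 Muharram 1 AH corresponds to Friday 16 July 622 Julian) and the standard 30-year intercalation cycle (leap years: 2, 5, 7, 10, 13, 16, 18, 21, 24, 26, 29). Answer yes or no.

Year 1928 AH is year 8 of its 30-year cycle; leap positions are 2, 5, 7, 10, 13, 16, 18, 21, 24, 26, 29, so it is a common year (354 days).

no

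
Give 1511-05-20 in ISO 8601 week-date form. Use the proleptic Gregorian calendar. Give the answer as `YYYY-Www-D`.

1511-W20-6

The weekday is Saturday (ISO weekday 6).
That Saturday belongs to ISO week 20 of ISO year 1511.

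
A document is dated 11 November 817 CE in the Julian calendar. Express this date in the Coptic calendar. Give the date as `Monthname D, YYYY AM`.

Hathor 15, 534 AM

Julian Day Number of the source date = 2019782.
Converting JDN 2019782 to the Coptic calendar gives 15 Hathor 534 AM.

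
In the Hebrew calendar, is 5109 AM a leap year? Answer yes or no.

Hebrew year 5109 is year 17 of its 19-year Metonic cycle; leap years are at positions 3, 6, 8, 11, 14, 17, 19, so it is a leap year (13 months).

yes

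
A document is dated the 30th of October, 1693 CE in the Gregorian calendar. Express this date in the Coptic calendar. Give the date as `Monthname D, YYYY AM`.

Julian Day Number of the source date = 2339719.
Converting JDN 2339719 to the Coptic calendar gives 23 Paopi 1410 AM.

Paopi 23, 1410 AM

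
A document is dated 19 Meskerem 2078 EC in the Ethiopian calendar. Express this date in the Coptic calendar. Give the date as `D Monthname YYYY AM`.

19 Thout 1802 AM

The source date corresponds to 29 September 2085 in the Gregorian calendar (JDN 2482863).
That day falls on 19 Thout 1802 AM in the Coptic calendar.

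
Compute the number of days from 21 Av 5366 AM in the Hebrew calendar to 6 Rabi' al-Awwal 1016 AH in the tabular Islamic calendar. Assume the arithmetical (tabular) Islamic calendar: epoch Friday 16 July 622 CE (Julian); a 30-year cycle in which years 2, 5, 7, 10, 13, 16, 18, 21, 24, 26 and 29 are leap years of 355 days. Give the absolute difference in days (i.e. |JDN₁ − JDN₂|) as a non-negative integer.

JDN of the first date = 2307875.
JDN of the second date = 2308186.
|2308186 − 2307875| = 311.

311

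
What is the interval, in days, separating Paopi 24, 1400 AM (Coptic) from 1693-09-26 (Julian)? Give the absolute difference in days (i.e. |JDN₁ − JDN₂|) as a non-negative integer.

JDN of the first date = 2336068.
JDN of the second date = 2339695.
|2339695 − 2336068| = 3627.

3627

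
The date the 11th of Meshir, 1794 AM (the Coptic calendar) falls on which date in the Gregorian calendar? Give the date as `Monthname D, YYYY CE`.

Both dates share Julian Day Number 2480083; in the Gregorian calendar that is 18 February 2078 CE.

February 18, 2078 CE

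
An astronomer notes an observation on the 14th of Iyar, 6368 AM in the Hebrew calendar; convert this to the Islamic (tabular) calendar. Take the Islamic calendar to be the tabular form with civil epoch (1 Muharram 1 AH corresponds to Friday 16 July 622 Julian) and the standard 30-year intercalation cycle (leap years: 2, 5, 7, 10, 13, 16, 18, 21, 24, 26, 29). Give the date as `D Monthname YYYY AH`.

The source date corresponds to 22 May 2608 in the Gregorian calendar (JDN 2673754).
That day falls on 15 Shawwal 2047 AH in the tabular Islamic calendar.

15 Shawwal 2047 AH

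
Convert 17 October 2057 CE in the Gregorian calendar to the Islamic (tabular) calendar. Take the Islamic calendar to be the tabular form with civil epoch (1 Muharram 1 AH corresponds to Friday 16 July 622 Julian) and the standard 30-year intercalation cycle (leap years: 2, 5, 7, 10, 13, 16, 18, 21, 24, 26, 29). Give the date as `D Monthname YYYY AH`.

18 Rabi' al-Thani 1480 AH

Both dates share Julian Day Number 2472654; in the tabular Islamic calendar that is 18 Rabi' al-Thani 1480 AH.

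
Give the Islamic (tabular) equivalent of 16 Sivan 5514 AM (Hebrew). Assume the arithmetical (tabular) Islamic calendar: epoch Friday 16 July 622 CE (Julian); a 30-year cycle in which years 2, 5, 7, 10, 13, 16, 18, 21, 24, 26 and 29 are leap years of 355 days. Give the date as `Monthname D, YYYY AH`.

Sha'ban 14, 1167 AH

Julian Day Number of the source date = 2361852.
Converting JDN 2361852 to the tabular Islamic calendar gives 14 Sha'ban 1167 AH.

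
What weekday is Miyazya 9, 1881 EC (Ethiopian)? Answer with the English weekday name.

Tuesday

Equivalently 16 April 1889 Gregorian, JDN 2411109.
Since JDN mod 7 = 1 (0 = Monday), the day is Tuesday.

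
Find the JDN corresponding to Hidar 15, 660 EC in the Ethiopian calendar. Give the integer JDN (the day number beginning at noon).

1964995

Equivalently 15 November 667 (proleptic Gregorian).
JDN 2451545 is 1 January 2000 CE (Gregorian); the target day is −486550 days from there, so JDN = 1964995.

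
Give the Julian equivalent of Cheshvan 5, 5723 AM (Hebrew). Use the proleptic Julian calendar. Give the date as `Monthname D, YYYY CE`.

October 20, 1962 CE

The source date corresponds to 2 November 1962 in the Gregorian calendar (JDN 2437971).
That day falls on 20 October 1962 CE in the Julian calendar.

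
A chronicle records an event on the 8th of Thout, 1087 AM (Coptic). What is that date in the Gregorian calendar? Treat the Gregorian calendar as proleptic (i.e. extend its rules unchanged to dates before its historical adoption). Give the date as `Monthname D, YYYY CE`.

Both dates share Julian Day Number 2221698; in the Gregorian calendar that is 13 September 1370 CE.

September 13, 1370 CE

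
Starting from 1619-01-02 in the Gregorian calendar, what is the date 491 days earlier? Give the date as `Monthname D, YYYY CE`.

The starting date is JDN 2312389; 2312389 − 491 = 2311898.
JDN 2311898 corresponds to August 29, 1617 CE.

August 29, 1617 CE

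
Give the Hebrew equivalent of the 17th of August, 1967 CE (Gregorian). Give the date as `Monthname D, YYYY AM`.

Av 11, 5727 AM

Julian Day Number of the source date = 2439720.
Converting JDN 2439720 to the Hebrew calendar gives 11 Av 5727 AM.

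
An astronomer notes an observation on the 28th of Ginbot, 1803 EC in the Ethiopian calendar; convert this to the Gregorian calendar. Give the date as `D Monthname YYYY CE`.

4 June 1811 CE

Julian Day Number of the source date = 2382668.
Converting JDN 2382668 to the Gregorian calendar gives 4 June 1811 CE.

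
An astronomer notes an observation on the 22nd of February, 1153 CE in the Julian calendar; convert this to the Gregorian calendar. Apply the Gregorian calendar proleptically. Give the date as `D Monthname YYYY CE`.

The Julian–Gregorian offset here is 7 days (Julian trailing).
22 February 1153 Julian + 7 days → 1 March 1153 Gregorian.

1 March 1153 CE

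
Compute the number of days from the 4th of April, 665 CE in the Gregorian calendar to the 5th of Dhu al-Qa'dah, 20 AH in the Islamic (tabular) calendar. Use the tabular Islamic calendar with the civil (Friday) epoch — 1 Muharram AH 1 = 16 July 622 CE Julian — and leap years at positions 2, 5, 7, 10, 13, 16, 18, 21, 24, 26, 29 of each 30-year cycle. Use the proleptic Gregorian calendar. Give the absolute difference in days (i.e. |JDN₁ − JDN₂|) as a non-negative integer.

JDN of the first date = 1964040.
JDN of the second date = 1955472.
|1955472 − 1964040| = 8568.

8568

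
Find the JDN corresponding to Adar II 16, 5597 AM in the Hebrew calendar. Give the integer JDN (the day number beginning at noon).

2392092

Equivalently 23 March 1837 (Gregorian).
JDN 2400001 is 17 November 1858 CE (Gregorian), MJD 0; the target day is −7909 days from there, so JDN = 2392092.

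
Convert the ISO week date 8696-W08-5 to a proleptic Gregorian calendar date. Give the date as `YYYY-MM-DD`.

8696-02-21

ISO week 1 of 8696 is the week containing the first Thursday of 8696.
Week 8, day 5 (Friday) lands on 8696-02-21.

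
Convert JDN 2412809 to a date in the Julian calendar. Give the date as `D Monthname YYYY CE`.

29 November 1893 CE

The Gregorian equivalent of JDN 2412809 is 11 December 1893.
In the Julian calendar that day is 29 November 1893 CE.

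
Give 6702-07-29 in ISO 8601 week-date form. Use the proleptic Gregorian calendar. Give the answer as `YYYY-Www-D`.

6702-W31-2

The weekday is Tuesday (ISO weekday 2).
That Tuesday belongs to ISO week 31 of ISO year 6702.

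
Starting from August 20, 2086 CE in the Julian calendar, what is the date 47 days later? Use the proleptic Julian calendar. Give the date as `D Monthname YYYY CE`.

The starting date is JDN 2483201; 2483201 + 47 = 2483248.
JDN 2483248 corresponds to 6 October 2086 CE.

6 October 2086 CE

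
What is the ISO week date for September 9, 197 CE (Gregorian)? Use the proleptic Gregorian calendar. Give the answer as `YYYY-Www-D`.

0197-W36-6

The weekday is Saturday (ISO weekday 6).
That Saturday belongs to ISO week 36 of ISO year 197.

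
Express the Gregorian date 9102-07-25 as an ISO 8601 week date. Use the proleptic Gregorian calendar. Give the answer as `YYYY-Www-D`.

The weekday is Friday (ISO weekday 5).
That Friday belongs to ISO week 30 of ISO year 9102.

9102-W30-5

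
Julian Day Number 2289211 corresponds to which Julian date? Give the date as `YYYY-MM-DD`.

1555-07-09

The proleptic Gregorian equivalent of JDN 2289211 is 19 July 1555.
In the Julian calendar that day is 1555-07-09.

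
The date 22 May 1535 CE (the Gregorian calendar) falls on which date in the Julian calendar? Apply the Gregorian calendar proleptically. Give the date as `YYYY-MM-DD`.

1535-05-12

For dates in this range the Gregorian date is 10 days ahead of the Julian.
22 May 1535 Gregorian − 10 days → 12 May 1535 Julian.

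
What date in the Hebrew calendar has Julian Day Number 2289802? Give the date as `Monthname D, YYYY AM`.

Adar 19, 5317 AM

JDN 2289802 is 1 March 1557 in the proleptic Gregorian calendar.
In the Hebrew calendar that day is Adar 19, 5317 AM.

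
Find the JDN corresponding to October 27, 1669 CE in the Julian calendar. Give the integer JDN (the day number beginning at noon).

In the Gregorian calendar the same day is 6 November 1669.
JDN 2400001 is 17 November 1858 CE (Gregorian), MJD 0; the target day is −69041 days from there, so JDN = 2330960.

2330960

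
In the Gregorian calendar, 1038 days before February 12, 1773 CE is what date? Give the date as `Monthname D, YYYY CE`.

Counting 1038 days back from JDN 2368678 reaches JDN 2367640, which is April 11, 1770 CE.

April 11, 1770 CE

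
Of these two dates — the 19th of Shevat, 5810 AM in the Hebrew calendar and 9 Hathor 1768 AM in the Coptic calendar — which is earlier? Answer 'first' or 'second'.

Converting both to JDN: 2469849 vs 2470495; the smaller is the first.

first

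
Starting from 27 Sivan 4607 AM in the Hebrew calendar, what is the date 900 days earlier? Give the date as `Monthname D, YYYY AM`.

Tevet 14, 4605 AM

The starting date is JDN 2030590; 2030590 − 900 = 2029690.
JDN 2029690 corresponds to Tevet 14, 4605 AM.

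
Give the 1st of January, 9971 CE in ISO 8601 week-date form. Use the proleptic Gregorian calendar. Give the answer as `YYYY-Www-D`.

9970-W53-5

The weekday is Friday (ISO weekday 5).
That Friday belongs to ISO week 53 of ISO year 9970.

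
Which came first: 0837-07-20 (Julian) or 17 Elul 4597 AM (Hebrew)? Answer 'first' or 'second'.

The two dates have Julian Day Numbers 2026973 and 2027006 respectively.
Since 2026973 < 2027006, the first date comes first.

first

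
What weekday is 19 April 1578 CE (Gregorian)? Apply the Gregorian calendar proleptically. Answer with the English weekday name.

Wednesday

JDN 2297521 mod 7 = 2, and JDN 0 was a Monday, so this is a Wednesday.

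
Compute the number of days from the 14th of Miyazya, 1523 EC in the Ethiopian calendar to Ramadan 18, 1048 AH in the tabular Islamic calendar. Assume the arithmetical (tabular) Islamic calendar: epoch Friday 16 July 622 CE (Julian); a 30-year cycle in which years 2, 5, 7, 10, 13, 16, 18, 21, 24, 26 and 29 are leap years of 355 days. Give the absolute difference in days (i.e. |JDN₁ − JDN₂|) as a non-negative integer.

First date → JDN 2280354; second date → JDN 2319715.
The interval is |2280354 − 2319715| = 39361 days.

39361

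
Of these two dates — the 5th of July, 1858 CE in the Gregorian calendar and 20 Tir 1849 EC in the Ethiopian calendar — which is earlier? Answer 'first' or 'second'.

second

Converting both to JDN: 2399866 vs 2399342; the smaller is the second.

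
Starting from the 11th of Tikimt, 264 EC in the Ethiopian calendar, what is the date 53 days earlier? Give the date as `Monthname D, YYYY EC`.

Nehase 24, 263 EC

The starting date is JDN 1820322; 1820322 − 53 = 1820269.
JDN 1820269 corresponds to Nehase 24, 263 EC.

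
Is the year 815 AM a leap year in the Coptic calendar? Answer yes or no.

815 mod 4 = 3; in the Coptic calendar a year is leap when year mod 4 = 3, so it is a leap year.

yes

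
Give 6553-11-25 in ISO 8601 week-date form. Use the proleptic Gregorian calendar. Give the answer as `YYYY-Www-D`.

The weekday is Sunday (ISO weekday 7).
That Sunday belongs to ISO week 47 of ISO year 6553.

6553-W47-7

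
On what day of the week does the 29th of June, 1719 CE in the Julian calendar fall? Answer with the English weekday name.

Monday

This is JDN 2349102 (10 July 1719 Gregorian).
2349102 ≡ 0 (mod 7); counting from Monday = 0 gives Monday.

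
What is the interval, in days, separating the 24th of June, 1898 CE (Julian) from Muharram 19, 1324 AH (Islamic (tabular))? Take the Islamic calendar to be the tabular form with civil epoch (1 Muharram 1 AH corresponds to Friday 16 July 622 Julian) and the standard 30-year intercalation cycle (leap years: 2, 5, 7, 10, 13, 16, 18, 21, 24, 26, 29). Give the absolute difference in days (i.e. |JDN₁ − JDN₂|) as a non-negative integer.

JDN of the first date = 2414477.
JDN of the second date = 2417285.
|2417285 − 2414477| = 2808.

2808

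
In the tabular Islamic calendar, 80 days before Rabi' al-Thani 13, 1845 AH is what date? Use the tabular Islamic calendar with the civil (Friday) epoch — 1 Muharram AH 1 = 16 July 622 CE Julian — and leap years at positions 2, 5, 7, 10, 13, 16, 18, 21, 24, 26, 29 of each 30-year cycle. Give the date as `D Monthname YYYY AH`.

22 Muharram 1845 AH

Counting 80 days back from JDN 2601993 reaches JDN 2601913, which is 22 Muharram 1845 AH.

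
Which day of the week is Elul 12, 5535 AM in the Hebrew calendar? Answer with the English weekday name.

Thursday

In the Gregorian calendar this is 7 September 1775 (JDN 2369615).
JDN 2369615 mod 7 = 3, and JDN 0 was a Monday, so this is a Thursday.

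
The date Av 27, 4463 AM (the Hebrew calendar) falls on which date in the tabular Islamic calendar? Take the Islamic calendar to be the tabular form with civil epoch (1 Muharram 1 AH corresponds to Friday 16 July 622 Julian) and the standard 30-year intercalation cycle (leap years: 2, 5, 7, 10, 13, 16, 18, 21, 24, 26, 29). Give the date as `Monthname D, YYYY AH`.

Rajab 27, 84 AH

Both dates share Julian Day Number 1978055; in the tabular Islamic calendar that is 27 Rajab 84 AH.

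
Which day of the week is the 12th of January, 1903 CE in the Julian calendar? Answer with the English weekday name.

Sunday

In the Gregorian calendar this is 25 January 1903 (JDN 2416140).
JDN 2416140 mod 7 = 6, and JDN 0 was a Monday, so this is a Sunday.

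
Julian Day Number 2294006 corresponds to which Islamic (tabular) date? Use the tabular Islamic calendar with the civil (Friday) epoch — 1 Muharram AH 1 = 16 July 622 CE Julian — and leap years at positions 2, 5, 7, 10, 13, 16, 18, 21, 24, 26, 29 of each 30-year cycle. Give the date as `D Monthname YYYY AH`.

1 Rabi' al-Awwal 976 AH

The proleptic Gregorian equivalent of JDN 2294006 is 3 September 1568.
In the tabular Islamic calendar that day is 1 Rabi' al-Awwal 976 AH.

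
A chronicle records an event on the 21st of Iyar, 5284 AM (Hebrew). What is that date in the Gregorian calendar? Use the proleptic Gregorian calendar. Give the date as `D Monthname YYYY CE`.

4 May 1524 CE

Julian Day Number of the source date = 2277813.
Converting JDN 2277813 to the Gregorian calendar gives 4 May 1524 CE.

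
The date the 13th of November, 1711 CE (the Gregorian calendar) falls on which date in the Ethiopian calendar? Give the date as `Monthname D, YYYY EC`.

Julian Day Number of the source date = 2346306.
Converting JDN 2346306 to the Ethiopian calendar gives 5 Hidar 1704 EC.

Hidar 5, 1704 EC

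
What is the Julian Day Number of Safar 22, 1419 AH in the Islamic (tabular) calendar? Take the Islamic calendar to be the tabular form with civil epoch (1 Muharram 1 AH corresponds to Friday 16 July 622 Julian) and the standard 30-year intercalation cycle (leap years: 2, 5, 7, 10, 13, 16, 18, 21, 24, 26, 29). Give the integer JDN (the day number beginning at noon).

2450983

Equivalently 18 June 1998 (Gregorian).
JDN 2400001 is 17 November 1858 CE (Gregorian), MJD 0; the target day is +50982 days from there, so JDN = 2450983.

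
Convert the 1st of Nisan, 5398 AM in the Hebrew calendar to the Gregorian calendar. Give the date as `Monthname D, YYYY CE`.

March 16, 1638 CE

Both dates share Julian Day Number 2319402; in the Gregorian calendar that is 16 March 1638 CE.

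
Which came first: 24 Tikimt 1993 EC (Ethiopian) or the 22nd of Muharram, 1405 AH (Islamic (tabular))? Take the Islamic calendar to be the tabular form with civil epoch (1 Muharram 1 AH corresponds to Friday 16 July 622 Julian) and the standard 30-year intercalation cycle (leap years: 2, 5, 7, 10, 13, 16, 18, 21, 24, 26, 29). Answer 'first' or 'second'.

second

The two dates have Julian Day Numbers 2451852 and 2445992 respectively.
Since 2445992 < 2451852, the second date comes first.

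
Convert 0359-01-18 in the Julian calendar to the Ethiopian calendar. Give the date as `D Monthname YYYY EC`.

23 Tir 351 EC

The source date corresponds to 19 January 359 in the proleptic Gregorian calendar (JDN 1852200).
That day falls on 23 Tir 351 EC in the Ethiopian calendar.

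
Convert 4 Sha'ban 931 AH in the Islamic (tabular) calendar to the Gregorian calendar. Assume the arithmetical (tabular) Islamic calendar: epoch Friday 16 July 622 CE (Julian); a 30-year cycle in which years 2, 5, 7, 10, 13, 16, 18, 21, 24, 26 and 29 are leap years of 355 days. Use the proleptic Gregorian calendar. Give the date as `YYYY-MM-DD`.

Julian Day Number of the source date = 2278211.
Converting JDN 2278211 to the Gregorian calendar gives 6 June 1525 CE.

1525-06-06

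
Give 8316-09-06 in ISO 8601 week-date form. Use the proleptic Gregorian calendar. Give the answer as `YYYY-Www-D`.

8316-W36-3

The weekday is Wednesday (ISO weekday 3).
That Wednesday belongs to ISO week 36 of ISO year 8316.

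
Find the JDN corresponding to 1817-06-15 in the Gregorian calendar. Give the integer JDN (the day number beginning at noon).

2384871

JDN 2299161 is 15 October 1582 CE (Gregorian); the target day is +85710 days from there, so JDN = 2384871.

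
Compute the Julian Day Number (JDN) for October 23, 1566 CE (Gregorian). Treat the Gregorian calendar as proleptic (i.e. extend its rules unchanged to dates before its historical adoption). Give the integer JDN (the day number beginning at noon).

JDN 2451545 is 1 January 2000 CE (Gregorian); the target day is −158220 days from there, so JDN = 2293325.

2293325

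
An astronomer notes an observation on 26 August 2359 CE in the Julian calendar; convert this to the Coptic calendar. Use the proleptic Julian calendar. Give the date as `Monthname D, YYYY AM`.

Both dates share Julian Day Number 2582920; in the Coptic calendar that is 3 Pi Kogi Enavot 2075 AM.

Pi Kogi Enavot 3, 2075 AM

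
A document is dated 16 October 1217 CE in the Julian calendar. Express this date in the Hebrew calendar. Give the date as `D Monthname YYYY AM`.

Julian Day Number of the source date = 2165856.
Converting JDN 2165856 to the Hebrew calendar gives 13 Cheshvan 4978 AM.

13 Cheshvan 4978 AM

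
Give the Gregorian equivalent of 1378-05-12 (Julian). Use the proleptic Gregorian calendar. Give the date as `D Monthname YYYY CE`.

20 May 1378 CE

For dates in this range the Gregorian date is 8 days ahead of the Julian.
12 May 1378 Julian + 8 days → 20 May 1378 Gregorian.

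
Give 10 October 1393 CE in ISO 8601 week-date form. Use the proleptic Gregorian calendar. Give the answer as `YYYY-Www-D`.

The weekday is Thursday (ISO weekday 4).
That Thursday belongs to ISO week 41 of ISO year 1393.

1393-W41-4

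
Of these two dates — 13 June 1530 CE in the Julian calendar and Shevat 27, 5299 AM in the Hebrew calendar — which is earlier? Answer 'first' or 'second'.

first

Converting both to JDN: 2280054 vs 2283193; the smaller is the first.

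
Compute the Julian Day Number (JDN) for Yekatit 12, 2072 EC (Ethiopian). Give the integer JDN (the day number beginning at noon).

2480815

Equivalently 20 February 2080 (Gregorian).
JDN 2400001 is 17 November 1858 CE (Gregorian), MJD 0; the target day is +80814 days from there, so JDN = 2480815.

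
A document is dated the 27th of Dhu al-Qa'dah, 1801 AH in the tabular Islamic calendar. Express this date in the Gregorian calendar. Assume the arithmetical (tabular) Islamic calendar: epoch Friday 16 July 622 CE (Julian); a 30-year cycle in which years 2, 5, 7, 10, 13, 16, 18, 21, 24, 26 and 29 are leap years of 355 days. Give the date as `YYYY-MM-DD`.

2369-10-29

Julian Day Number of the source date = 2586621.
Converting JDN 2586621 to the Gregorian calendar gives 29 October 2369 CE.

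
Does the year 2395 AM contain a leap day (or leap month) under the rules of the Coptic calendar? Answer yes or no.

yes

2395 mod 4 = 3; in the Coptic calendar a year is leap when year mod 4 = 3, so it is a leap year.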